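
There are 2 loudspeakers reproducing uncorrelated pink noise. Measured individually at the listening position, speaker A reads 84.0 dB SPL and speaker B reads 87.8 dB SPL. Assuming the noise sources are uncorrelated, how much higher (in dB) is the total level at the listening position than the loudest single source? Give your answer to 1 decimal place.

Uncorrelated sources add in intensity (power), not in dB.
L_total = 10·log₁₀(10^(84.0/10) + 10^(87.8/10)) = 89.31 dB SPL.
Excess over the loudest (87.8 dB): 89.31 − 87.8 = 1.5 dB.

1.5 dB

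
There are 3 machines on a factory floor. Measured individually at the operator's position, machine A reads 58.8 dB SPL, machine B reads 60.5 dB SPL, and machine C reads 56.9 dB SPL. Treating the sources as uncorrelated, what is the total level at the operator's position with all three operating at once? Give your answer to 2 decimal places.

Incoherent sources sum as intensities:
L_total = 10·log₁₀(10^(58.8/10) + 10^(60.5/10) + 10^(56.9/10)) = 10·log₁₀(2370000) = 63.75 dB SPL.

63.75 dB SPL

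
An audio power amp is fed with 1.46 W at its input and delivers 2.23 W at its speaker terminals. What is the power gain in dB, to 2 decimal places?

Power is a power quantity, so gain = 10·log₁₀(P_out/P_in).
10·log₁₀(2.23/1.46) = 10·log₁₀(1.527) = 1.84 dB.

1.84 dB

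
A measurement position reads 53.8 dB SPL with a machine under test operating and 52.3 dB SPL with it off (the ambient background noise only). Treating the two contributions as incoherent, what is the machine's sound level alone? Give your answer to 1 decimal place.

Background correction is a power subtraction:
L_src = 10·log₁₀(10^(53.8/10) − 10^(52.3/10)) = 10·log₁₀(70060) = 48.5 dB SPL.

48.5 dB SPL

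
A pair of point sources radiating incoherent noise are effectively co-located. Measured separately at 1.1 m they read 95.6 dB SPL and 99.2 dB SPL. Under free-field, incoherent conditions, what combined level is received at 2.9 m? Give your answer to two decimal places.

92.35 dB SPL

Combined at 1.1 m: 10·log₁₀(10^(95.6/10)+10^(99.2/10)) = 100.773 dB SPL.
Then apply −20·log₁₀(2.9/1.1) = -8.420 dB → 92.35 dB SPL.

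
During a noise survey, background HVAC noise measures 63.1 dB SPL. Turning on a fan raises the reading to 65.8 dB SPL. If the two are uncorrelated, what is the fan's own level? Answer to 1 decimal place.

62.5 dB SPL

Background correction is a power subtraction:
L_src = 10·log₁₀(10^(65.8/10) − 10^(63.1/10)) = 10·log₁₀(1760000) = 62.5 dB SPL.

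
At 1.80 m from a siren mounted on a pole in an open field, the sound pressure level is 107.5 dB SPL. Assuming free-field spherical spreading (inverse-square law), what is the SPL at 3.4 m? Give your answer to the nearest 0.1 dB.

Inverse-square spreading gives ΔL = −20·log₁₀(d₂/d₁).
ΔL = −20·log₁₀(3.4/1.80) = -5.52 dB, so L₂ = 107.5 + (-5.52) = 102.0 dB SPL.

102.0 dB SPL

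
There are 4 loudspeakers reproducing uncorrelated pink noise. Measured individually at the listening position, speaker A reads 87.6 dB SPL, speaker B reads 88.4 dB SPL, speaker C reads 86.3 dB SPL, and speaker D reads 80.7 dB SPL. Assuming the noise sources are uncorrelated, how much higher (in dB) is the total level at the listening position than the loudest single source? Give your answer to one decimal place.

4.2 dB

Incoherent sources sum as intensities:
L_total = 10·log₁₀(10^(87.6/10) + 10^(88.4/10) + 10^(86.3/10) + 10^(80.7/10)) = 92.58 dB SPL.
Excess over the loudest (88.4 dB): 92.58 − 88.4 = 4.2 dB.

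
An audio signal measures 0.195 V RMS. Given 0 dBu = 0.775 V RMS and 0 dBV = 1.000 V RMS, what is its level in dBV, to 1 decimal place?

-14.2 dBV

dBV = 20·log₁₀(V / 1.000 V).
20·log₁₀(0.195/1.000) = -14.2 dBV.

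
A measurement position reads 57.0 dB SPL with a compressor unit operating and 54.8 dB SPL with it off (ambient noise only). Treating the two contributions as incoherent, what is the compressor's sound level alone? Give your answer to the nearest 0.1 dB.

Subtract intensities: L_src = 10·log₁₀(10^(L_total/10) − 10^(L_bg/10)).
L_src = 10·log₁₀(10^(57.0/10) − 10^(54.8/10)) = 10·log₁₀(199200) = 53.0 dB SPL.

53.0 dB SPL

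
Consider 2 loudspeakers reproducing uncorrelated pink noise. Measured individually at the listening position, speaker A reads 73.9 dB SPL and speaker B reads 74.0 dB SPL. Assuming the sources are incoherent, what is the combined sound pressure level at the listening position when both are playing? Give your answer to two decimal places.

Incoherent sources sum as intensities:
L_total = 10·log₁₀(10^(73.9/10) + 10^(74.0/10)) = 10·log₁₀(49670000) = 76.96 dB SPL.

76.96 dB SPL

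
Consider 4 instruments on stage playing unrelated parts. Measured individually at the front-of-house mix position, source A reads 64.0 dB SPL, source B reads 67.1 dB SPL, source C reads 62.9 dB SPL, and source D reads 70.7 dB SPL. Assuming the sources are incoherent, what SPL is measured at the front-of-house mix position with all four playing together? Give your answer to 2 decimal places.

Add the sources as powers (linear), then convert back to dB:
L_total = 10·log₁₀(10^(64.0/10) + 10^(67.1/10) + 10^(62.9/10) + 10^(70.7/10)) = 10·log₁₀(21340000) = 73.29 dB SPL.

73.29 dB SPL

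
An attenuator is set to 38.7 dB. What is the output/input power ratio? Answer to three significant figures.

0.000135

Power ratio = 10^(dB/10).
10^(-38.7/10) = 10^(-3.870) = 0.000135.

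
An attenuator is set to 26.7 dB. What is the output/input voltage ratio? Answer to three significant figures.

0.0462

Voltage ratio = 10^(dB/20).
10^(-26.7/20) = 10^(-1.335) = 0.0462.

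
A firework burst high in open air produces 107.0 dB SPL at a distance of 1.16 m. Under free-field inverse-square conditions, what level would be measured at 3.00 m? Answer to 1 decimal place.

98.7 dB SPL

Free-field point source: level drops by 20·log₁₀ of the distance ratio.
ΔL = −20·log₁₀(3.00/1.16) = -8.25 dB, so L₂ = 107.0 + (-8.25) = 98.7 dB SPL.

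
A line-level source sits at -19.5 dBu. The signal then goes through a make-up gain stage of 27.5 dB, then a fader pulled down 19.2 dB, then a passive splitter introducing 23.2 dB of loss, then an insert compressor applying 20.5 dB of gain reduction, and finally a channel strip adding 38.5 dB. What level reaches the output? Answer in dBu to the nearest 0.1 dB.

-16.4 dBu

Gain stages sum in dB:
-19.5 + 27.5 − 19.2 − 23.2 − 20.5 + 38.5 = -16.4 dBu.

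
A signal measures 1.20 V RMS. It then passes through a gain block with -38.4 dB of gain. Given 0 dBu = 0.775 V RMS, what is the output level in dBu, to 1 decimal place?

-34.6 dBu

Input level: 20·log₁₀(1.20/0.775) = 3.80 dBu.
Output: 3.80 − 38.4 = -34.6 dBu.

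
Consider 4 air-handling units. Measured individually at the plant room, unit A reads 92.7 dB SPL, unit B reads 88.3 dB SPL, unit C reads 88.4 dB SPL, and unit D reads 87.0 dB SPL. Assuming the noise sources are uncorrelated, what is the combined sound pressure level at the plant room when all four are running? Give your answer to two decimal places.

Add the sources as powers (linear), then convert back to dB:
L_total = 10·log₁₀(10^(92.7/10) + 10^(88.3/10) + 10^(88.4/10) + 10^(87.0/10)) = 10·log₁₀(3731000000) = 95.72 dB SPL.

95.72 dB SPL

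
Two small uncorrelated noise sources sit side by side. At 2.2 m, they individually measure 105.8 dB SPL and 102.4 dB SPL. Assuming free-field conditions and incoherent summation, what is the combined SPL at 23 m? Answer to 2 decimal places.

87.05 dB SPL

Combined at 2.2 m: 10·log₁₀(10^(105.8/10)+10^(102.4/10)) = 107.435 dB SPL.
Then apply −20·log₁₀(23/2.2) = -20.386 dB → 87.05 dB SPL.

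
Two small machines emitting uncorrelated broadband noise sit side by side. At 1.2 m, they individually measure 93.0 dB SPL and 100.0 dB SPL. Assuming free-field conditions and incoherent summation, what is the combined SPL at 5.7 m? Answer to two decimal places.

Combined at 1.2 m: 10·log₁₀(10^(93.0/10)+10^(100.0/10)) = 100.790 dB SPL.
Then apply −20·log₁₀(5.7/1.2) = -13.534 dB → 87.26 dB SPL.

87.26 dB SPL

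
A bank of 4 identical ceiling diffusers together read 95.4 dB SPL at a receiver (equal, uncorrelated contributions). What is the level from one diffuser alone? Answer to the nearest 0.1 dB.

4 equal incoherent sources add 10·log₁₀(4) = 6.02 dB over one source.
L_one = 95.4 − 6.02 = 89.4 dB SPL.

89.4 dB SPL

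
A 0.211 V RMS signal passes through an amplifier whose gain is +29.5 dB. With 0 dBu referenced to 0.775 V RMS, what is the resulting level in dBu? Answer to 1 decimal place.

+18.2 dBu

Input level: 20·log₁₀(0.211/0.775) = -11.30 dBu.
Output: -11.30 + 29.5 = +18.2 dBu.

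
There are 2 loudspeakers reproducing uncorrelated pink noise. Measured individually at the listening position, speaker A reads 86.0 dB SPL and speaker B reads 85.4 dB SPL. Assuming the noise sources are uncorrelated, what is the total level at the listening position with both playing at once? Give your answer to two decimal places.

88.72 dB SPL

Uncorrelated sources add in intensity (power), not in dB.
L_total = 10·log₁₀(10^(86.0/10) + 10^(85.4/10)) = 10·log₁₀(744800000) = 88.72 dB SPL.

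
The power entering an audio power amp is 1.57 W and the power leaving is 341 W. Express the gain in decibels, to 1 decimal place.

For a power ratio, dB = 10·log₁₀(P₂/P₁).
10·log₁₀(341/1.57) = 10·log₁₀(217.2) = 23.4 dB.

23.4 dB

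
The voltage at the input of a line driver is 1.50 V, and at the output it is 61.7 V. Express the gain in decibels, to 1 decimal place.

32.3 dB

Voltage is an amplitude quantity, so gain = 20·log₁₀(V_out/V_in).
20·log₁₀(61.7/1.50) = 20·log₁₀(41.13) = 32.3 dB.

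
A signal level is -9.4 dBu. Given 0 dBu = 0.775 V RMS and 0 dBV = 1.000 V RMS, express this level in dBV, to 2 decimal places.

The offset between the scales is 20·log₁₀(0.775/1.000) = −2.214 dB.
So dBV = -9.4 − 2.214 = -11.61 dBV.

-11.61 dBV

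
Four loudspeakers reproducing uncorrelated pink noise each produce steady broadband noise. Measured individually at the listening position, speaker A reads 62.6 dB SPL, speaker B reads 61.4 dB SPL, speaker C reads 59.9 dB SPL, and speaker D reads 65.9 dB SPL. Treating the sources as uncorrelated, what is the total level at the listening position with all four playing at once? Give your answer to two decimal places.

Incoherent sources sum as intensities:
L_total = 10·log₁₀(10^(62.6/10) + 10^(61.4/10) + 10^(59.9/10) + 10^(65.9/10)) = 10·log₁₀(8068000) = 69.07 dB SPL.

69.07 dB SPL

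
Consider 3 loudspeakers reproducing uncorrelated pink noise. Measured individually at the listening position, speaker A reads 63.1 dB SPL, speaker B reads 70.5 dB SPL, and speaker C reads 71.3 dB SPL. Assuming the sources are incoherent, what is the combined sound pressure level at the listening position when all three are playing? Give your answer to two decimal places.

Uncorrelated sources add in intensity (power), not in dB.
L_total = 10·log₁₀(10^(63.1/10) + 10^(70.5/10) + 10^(71.3/10)) = 10·log₁₀(26750000) = 74.27 dB SPL.

74.27 dB SPL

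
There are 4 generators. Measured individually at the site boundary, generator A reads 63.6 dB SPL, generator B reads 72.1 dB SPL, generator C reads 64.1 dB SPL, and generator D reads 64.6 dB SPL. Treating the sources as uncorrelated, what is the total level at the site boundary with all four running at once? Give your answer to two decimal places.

73.80 dB SPL

Uncorrelated sources add in intensity (power), not in dB.
L_total = 10·log₁₀(10^(63.6/10) + 10^(72.1/10) + 10^(64.1/10) + 10^(64.6/10)) = 10·log₁₀(23960000) = 73.80 dB SPL.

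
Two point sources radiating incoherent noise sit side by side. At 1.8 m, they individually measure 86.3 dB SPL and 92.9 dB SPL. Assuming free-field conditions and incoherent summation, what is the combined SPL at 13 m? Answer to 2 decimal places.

76.59 dB SPL

Combined at 1.8 m: 10·log₁₀(10^(86.3/10)+10^(92.9/10)) = 93.759 dB SPL.
Then apply −20·log₁₀(13/1.8) = -17.173 dB → 76.59 dB SPL.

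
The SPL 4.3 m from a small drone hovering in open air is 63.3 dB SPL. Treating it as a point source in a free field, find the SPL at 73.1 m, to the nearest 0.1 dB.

38.7 dB SPL

Inverse-square spreading gives ΔL = −20·log₁₀(d₂/d₁).
ΔL = −20·log₁₀(73.1/4.3) = -24.61 dB, so L₂ = 63.3 + (-24.61) = 38.7 dB SPL.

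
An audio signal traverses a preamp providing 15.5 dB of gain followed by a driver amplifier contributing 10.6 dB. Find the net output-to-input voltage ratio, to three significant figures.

Net gain = 15.5 + 10.6 = 26.1 dB.
Voltage ratio = 10^(26.1/20) = 20.2.

20.2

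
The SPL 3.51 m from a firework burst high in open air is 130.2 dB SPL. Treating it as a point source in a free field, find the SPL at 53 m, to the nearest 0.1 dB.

For a point source in a free field, ΔL = −20·log₁₀(d₂/d₁).
ΔL = −20·log₁₀(53/3.51) = -23.58 dB, so L₂ = 130.2 + (-23.58) = 106.6 dB SPL.

106.6 dB SPL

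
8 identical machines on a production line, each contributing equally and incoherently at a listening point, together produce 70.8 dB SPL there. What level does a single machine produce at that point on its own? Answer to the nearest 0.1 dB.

61.8 dB SPL

8 equal incoherent sources add 10·log₁₀(8) = 9.03 dB over one source.
L_one = 70.8 − 9.03 = 61.8 dB SPL.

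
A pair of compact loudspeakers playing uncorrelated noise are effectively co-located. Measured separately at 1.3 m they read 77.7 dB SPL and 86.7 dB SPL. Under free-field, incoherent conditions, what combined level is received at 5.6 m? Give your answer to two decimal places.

74.53 dB SPL

Combined at 1.3 m: 10·log₁₀(10^(77.7/10)+10^(86.7/10)) = 87.215 dB SPL.
Then apply −20·log₁₀(5.6/1.3) = -12.685 dB → 74.53 dB SPL.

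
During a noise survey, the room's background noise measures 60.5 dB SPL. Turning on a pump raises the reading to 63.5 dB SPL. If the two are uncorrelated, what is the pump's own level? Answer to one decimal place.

60.5 dB SPL

Remove the background by subtracting linear intensities:
L_src = 10·log₁₀(10^(63.5/10) − 10^(60.5/10)) = 10·log₁₀(1117000) = 60.5 dB SPL.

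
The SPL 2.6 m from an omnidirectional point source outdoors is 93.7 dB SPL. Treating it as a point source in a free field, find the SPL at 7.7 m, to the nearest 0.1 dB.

Free-field point source: level drops by 20·log₁₀ of the distance ratio.
ΔL = −20·log₁₀(7.7/2.6) = -9.43 dB, so L₂ = 93.7 + (-9.43) = 84.3 dB SPL.

84.3 dB SPL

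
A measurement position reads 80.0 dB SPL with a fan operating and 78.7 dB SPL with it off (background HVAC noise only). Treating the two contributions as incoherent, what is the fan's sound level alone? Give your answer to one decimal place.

Subtract intensities: L_src = 10·log₁₀(10^(L_total/10) − 10^(L_bg/10)).
L_src = 10·log₁₀(10^(80.0/10) − 10^(78.7/10)) = 10·log₁₀(25870000) = 74.1 dB SPL.

74.1 dB SPL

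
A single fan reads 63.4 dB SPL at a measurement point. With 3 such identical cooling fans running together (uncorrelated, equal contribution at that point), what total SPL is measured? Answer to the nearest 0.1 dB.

68.2 dB SPL

3 equal incoherent sources raise the level by 10·log₁₀(3) = 4.77 dB.
L_total = 63.4 + 4.77 = 68.2 dB SPL.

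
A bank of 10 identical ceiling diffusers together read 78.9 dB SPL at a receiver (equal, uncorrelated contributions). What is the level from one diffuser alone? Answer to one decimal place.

10 equal incoherent sources add 10·log₁₀(10) = 10.00 dB over one source.
L_one = 78.9 − 10.00 = 68.9 dB SPL.

68.9 dB SPL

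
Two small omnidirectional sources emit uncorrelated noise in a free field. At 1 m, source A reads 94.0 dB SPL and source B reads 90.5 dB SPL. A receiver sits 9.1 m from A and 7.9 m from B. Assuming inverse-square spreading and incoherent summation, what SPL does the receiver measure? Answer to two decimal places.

At the listener: L_A = 94.0 − 20·log₁₀(9.1) = 74.819 dB; L_B = 90.5 − 20·log₁₀(7.9) = 72.547 dB.
Combined: 10·log₁₀(10^(74.819/10)+10^(72.547/10)) = 76.84 dB SPL.

76.84 dB SPL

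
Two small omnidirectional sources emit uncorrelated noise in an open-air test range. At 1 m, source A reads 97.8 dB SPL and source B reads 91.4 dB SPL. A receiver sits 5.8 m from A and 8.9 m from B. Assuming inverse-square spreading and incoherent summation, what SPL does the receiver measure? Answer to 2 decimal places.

At the listener: L_A = 97.8 − 20·log₁₀(5.8) = 82.531 dB; L_B = 91.4 − 20·log₁₀(8.9) = 72.412 dB.
Combined: 10·log₁₀(10^(82.531/10)+10^(72.412/10)) = 82.93 dB SPL.

82.93 dB SPL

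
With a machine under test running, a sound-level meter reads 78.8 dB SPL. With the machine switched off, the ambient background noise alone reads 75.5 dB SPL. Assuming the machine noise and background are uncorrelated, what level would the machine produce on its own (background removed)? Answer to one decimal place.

76.1 dB SPL

Subtract intensities: L_src = 10·log₁₀(10^(L_total/10) − 10^(L_bg/10)).
L_src = 10·log₁₀(10^(78.8/10) − 10^(75.5/10)) = 10·log₁₀(40380000) = 76.1 dB SPL.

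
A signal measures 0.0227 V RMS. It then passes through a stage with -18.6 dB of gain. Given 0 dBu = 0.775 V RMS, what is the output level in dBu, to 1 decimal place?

Input level: 20·log₁₀(0.0227/0.775) = -30.67 dBu.
Output: -30.67 − 18.6 = -49.3 dBu.

-49.3 dBu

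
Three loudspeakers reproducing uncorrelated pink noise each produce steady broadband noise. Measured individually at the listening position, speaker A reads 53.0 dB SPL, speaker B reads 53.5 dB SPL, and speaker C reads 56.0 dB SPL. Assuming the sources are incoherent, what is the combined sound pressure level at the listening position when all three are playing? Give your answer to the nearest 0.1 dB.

59.1 dB SPL

Incoherent sources sum as intensities:
L_total = 10·log₁₀(10^(53.0/10) + 10^(53.5/10) + 10^(56.0/10)) = 10·log₁₀(821500) = 59.1 dB SPL.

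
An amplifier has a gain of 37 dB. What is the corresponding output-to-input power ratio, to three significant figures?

5010

Power ratio = 10^(dB/10).
10^(37/10) = 10^(3.700) = 5010.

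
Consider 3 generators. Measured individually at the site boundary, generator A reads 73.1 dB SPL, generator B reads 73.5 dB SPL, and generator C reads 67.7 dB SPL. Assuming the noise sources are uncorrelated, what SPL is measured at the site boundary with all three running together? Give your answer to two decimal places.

76.87 dB SPL

Uncorrelated sources add in intensity (power), not in dB.
L_total = 10·log₁₀(10^(73.1/10) + 10^(73.5/10) + 10^(67.7/10)) = 10·log₁₀(48690000) = 76.87 dB SPL.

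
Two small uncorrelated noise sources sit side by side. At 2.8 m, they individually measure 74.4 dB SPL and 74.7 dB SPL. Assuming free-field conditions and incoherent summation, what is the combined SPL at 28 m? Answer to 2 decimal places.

57.56 dB SPL

Combined at 2.8 m: 10·log₁₀(10^(74.4/10)+10^(74.7/10)) = 77.563 dB SPL.
Then apply −20·log₁₀(28/2.8) = -20.000 dB → 57.56 dB SPL.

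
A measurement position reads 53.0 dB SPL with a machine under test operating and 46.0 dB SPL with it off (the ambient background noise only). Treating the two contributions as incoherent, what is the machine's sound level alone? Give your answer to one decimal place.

52.0 dB SPL

Subtract intensities: L_src = 10·log₁₀(10^(L_total/10) − 10^(L_bg/10)).
L_src = 10·log₁₀(10^(53.0/10) − 10^(46.0/10)) = 10·log₁₀(159700) = 52.0 dB SPL.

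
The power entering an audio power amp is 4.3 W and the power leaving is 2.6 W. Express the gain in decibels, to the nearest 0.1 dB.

Power is a power quantity, so gain = 10·log₁₀(P_out/P_in).
10·log₁₀(2.6/4.3) = 10·log₁₀(0.6047) = -2.2 dB.

-2.2 dB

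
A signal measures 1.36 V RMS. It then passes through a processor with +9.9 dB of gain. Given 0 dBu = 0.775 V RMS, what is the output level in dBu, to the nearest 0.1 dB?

+14.8 dBu

Input level: 20·log₁₀(1.36/0.775) = 4.88 dBu.
Output: 4.88 + 9.9 = +14.8 dBu.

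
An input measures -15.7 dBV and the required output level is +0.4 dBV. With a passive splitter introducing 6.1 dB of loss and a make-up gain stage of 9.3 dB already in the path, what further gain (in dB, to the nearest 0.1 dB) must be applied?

The required make-up gain is the shortfall in the dB sum.
G = +0.4 − (-15.7) + 6.1 − 9.3 = 12.9 dB.

12.9 dB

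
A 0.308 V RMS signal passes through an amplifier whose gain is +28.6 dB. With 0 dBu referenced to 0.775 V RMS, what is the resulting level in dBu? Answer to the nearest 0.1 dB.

Input level: 20·log₁₀(0.308/0.775) = -8.02 dBu.
Output: -8.02 + 28.6 = +20.6 dBu.

+20.6 dBu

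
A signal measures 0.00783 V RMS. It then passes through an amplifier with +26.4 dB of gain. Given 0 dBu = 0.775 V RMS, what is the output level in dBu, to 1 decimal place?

-13.5 dBu

Input level: 20·log₁₀(0.00783/0.775) = -39.91 dBu.
Output: -39.91 + 26.4 = -13.5 dBu.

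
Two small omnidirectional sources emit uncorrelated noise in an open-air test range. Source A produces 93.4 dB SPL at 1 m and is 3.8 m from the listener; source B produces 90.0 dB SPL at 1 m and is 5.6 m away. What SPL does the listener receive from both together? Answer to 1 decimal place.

82.6 dB SPL

At the listener: L_A = 93.4 − 20·log₁₀(3.8) = 81.80 dB; L_B = 90.0 − 20·log₁₀(5.6) = 75.04 dB.
Combined: 10·log₁₀(10^(81.80/10)+10^(75.04/10)) = 82.6 dB SPL.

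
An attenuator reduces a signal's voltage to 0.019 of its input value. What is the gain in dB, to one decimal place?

Voltage is an amplitude quantity, so gain = 20·log₁₀(V_out/V_in).
20·log₁₀(0.019) = -34.4 dB.

-34.4 dB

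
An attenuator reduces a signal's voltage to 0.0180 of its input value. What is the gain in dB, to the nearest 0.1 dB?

For a voltage ratio, dB = 20·log₁₀(V₂/V₁).
20·log₁₀(0.0180) = -34.9 dB.

-34.9 dB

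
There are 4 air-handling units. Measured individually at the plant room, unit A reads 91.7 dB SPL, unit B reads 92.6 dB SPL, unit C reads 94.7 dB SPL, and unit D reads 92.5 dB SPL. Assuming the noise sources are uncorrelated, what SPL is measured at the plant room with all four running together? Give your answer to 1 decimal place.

99.0 dB SPL

Incoherent sources sum as intensities:
L_total = 10·log₁₀(10^(91.7/10) + 10^(92.6/10) + 10^(94.7/10) + 10^(92.5/10)) = 10·log₁₀(8028000000) = 99.0 dB SPL.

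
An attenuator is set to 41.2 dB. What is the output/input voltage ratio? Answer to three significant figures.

Voltage ratio = 10^(dB/20).
10^(-41.2/20) = 10^(-2.060) = 0.00871.

0.00871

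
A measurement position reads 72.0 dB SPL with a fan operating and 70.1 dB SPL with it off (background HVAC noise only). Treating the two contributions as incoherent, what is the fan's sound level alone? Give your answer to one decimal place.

67.5 dB SPL

Remove the background by subtracting linear intensities:
L_src = 10·log₁₀(10^(72.0/10) − 10^(70.1/10)) = 10·log₁₀(5616000) = 67.5 dB SPL.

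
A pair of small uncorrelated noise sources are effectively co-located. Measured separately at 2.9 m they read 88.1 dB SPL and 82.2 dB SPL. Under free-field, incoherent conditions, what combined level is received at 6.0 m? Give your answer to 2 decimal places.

82.78 dB SPL

Combined at 2.9 m: 10·log₁₀(10^(88.1/10)+10^(82.2/10)) = 89.093 dB SPL.
Then apply −20·log₁₀(6.0/2.9) = -6.315 dB → 82.78 dB SPL.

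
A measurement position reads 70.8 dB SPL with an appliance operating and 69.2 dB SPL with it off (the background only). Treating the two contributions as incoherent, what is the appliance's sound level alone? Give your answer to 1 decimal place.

65.7 dB SPL

Subtract intensities: L_src = 10·log₁₀(10^(L_total/10) − 10^(L_bg/10)).
L_src = 10·log₁₀(10^(70.8/10) − 10^(69.2/10)) = 10·log₁₀(3705000) = 65.7 dB SPL.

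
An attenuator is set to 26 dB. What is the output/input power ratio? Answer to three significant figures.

Power ratio = 10^(dB/10).
10^(-26/10) = 10^(-2.600) = 0.00251.

0.00251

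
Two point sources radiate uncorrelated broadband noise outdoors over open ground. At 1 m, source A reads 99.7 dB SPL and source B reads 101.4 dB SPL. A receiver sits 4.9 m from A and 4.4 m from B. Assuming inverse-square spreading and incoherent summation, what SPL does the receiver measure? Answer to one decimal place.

At the listener: L_A = 99.7 − 20·log₁₀(4.9) = 85.90 dB; L_B = 101.4 − 20·log₁₀(4.4) = 88.53 dB.
Combined: 10·log₁₀(10^(85.90/10)+10^(88.53/10)) = 90.4 dB SPL.

90.4 dB SPL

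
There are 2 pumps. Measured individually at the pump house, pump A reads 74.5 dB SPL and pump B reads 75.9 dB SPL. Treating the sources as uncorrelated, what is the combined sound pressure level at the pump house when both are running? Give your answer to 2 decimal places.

Incoherent sources sum as intensities:
L_total = 10·log₁₀(10^(74.5/10) + 10^(75.9/10)) = 10·log₁₀(67090000) = 78.27 dB SPL.

78.27 dB SPL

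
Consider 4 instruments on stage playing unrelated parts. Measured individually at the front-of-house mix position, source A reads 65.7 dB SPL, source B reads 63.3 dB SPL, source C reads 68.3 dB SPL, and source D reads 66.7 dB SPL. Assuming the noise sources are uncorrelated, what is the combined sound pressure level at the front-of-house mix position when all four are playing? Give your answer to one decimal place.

Uncorrelated sources add in intensity (power), not in dB.
L_total = 10·log₁₀(10^(65.7/10) + 10^(63.3/10) + 10^(68.3/10) + 10^(66.7/10)) = 10·log₁₀(17290000) = 72.4 dB SPL.

72.4 dB SPL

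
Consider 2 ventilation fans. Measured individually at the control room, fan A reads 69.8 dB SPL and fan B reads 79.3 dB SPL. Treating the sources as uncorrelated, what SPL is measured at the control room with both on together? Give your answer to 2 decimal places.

79.76 dB SPL

Uncorrelated sources add in intensity (power), not in dB.
L_total = 10·log₁₀(10^(69.8/10) + 10^(79.3/10)) = 10·log₁₀(94660000) = 79.76 dB SPL.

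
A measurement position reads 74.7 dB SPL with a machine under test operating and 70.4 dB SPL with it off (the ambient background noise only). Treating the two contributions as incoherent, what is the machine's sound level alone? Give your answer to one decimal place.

72.7 dB SPL

Background correction is a power subtraction:
L_src = 10·log₁₀(10^(74.7/10) − 10^(70.4/10)) = 10·log₁₀(18550000) = 72.7 dB SPL.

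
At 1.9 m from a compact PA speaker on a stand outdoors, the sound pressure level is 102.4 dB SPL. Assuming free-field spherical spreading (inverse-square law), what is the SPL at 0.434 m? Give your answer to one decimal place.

115.2 dB SPL

Free-field point source: level drops by 20·log₁₀ of the distance ratio.
ΔL = −20·log₁₀(0.434/1.9) = 12.83 dB, so L₂ = 102.4 + (12.83) = 115.2 dB SPL.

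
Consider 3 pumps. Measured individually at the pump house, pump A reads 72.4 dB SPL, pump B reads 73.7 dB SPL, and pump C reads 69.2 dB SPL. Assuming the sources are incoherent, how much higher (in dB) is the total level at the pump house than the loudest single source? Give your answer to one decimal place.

Uncorrelated sources add in intensity (power), not in dB.
L_total = 10·log₁₀(10^(72.4/10) + 10^(73.7/10) + 10^(69.2/10)) = 76.91 dB SPL.
Excess over the loudest (73.7 dB): 76.91 − 73.7 = 3.2 dB.

3.2 dB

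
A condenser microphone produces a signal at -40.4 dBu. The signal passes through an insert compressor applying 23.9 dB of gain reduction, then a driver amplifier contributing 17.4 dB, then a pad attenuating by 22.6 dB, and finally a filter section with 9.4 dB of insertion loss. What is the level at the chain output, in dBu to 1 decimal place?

-78.9 dBu

Cascaded gains and losses add directly in dB.
-40.4 − 23.9 + 17.4 − 22.6 − 9.4 = -78.9 dBu.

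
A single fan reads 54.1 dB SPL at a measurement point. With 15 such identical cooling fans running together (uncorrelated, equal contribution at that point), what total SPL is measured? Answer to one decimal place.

65.9 dB SPL

15 equal incoherent sources raise the level by 10·log₁₀(15) = 11.76 dB.
L_total = 54.1 + 11.76 = 65.9 dB SPL.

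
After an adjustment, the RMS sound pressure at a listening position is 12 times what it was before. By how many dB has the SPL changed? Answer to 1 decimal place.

21.6 dB

SPL change from a pressure ratio uses the 20·log₁₀ form:
20·log₁₀(12) = 21.6 dB.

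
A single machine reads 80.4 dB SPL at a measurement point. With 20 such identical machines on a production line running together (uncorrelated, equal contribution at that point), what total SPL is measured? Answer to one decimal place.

93.4 dB SPL

20 equal incoherent sources raise the level by 10·log₁₀(20) = 13.01 dB.
L_total = 80.4 + 13.01 = 93.4 dB SPL.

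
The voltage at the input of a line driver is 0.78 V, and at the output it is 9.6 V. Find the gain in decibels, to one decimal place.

21.8 dB

For a voltage ratio, dB = 20·log₁₀(V₂/V₁).
20·log₁₀(9.6/0.78) = 20·log₁₀(12.31) = 21.8 dB.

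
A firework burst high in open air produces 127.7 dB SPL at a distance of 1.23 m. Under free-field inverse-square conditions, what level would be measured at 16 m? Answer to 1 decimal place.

Free-field point source: level drops by 20·log₁₀ of the distance ratio.
ΔL = −20·log₁₀(16/1.23) = -22.28 dB, so L₂ = 127.7 + (-22.28) = 105.4 dB SPL.

105.4 dB SPL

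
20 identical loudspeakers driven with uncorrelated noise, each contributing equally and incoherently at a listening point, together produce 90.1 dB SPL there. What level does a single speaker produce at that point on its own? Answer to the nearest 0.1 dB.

20 equal incoherent sources add 10·log₁₀(20) = 13.01 dB over one source.
L_one = 90.1 − 13.01 = 77.1 dB SPL.

77.1 dB SPL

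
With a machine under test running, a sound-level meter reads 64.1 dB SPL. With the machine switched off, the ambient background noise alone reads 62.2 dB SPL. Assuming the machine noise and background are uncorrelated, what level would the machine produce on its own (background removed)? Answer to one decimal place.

59.6 dB SPL

Remove the background by subtracting linear intensities:
L_src = 10·log₁₀(10^(64.1/10) − 10^(62.2/10)) = 10·log₁₀(910800) = 59.6 dB SPL.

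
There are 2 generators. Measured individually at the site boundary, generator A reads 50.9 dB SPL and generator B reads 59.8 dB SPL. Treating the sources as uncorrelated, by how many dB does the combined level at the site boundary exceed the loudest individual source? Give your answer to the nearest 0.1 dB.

Add the sources as powers (linear), then convert back to dB:
L_total = 10·log₁₀(10^(50.9/10) + 10^(59.8/10)) = 60.33 dB SPL.
Excess over the loudest (59.8 dB): 60.33 − 59.8 = 0.5 dB.

0.5 dB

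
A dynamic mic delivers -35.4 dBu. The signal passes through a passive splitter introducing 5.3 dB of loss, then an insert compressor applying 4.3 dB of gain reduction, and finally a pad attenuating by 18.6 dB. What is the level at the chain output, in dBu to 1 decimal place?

Cascaded gains and losses add directly in dB.
-35.4 − 5.3 − 4.3 − 18.6 = -63.6 dBu.

-63.6 dBu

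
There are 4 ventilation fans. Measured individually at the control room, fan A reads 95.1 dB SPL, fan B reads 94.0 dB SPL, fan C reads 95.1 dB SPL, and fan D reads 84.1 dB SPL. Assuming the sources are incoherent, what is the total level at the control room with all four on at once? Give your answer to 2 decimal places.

99.66 dB SPL

Uncorrelated sources add in intensity (power), not in dB.
L_total = 10·log₁₀(10^(95.1/10) + 10^(94.0/10) + 10^(95.1/10) + 10^(84.1/10)) = 10·log₁₀(9241000000) = 99.66 dB SPL.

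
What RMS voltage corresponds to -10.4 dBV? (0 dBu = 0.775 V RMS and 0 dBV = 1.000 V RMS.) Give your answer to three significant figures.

V = 1.000 V × 10^(-10.4/20).
= 1.000 × 0.3020 = 0.302 V.

0.302 V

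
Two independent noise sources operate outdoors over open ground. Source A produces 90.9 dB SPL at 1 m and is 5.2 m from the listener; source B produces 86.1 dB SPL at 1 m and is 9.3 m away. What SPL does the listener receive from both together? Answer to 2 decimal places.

77.01 dB SPL

At the listener: L_A = 90.9 − 20·log₁₀(5.2) = 76.580 dB; L_B = 86.1 − 20·log₁₀(9.3) = 66.730 dB.
Combined: 10·log₁₀(10^(76.580/10)+10^(66.730/10)) = 77.01 dB SPL.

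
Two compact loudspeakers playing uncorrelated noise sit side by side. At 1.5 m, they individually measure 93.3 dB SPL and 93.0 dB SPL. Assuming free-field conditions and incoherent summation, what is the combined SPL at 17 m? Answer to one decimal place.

75.1 dB SPL

Combined at 1.5 m: 10·log₁₀(10^(93.3/10)+10^(93.0/10)) = 96.16 dB SPL.
Then apply −20·log₁₀(17/1.5) = -21.09 dB → 75.1 dB SPL.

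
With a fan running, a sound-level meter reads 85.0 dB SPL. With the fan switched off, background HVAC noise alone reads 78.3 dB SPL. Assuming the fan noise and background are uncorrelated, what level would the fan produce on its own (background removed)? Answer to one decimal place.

Remove the background by subtracting linear intensities:
L_src = 10·log₁₀(10^(85.0/10) − 10^(78.3/10)) = 10·log₁₀(248600000) = 84.0 dB SPL.

84.0 dB SPL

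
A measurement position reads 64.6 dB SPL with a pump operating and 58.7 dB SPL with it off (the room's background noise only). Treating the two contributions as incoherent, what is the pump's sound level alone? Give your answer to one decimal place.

63.3 dB SPL

Remove the background by subtracting linear intensities:
L_src = 10·log₁₀(10^(64.6/10) − 10^(58.7/10)) = 10·log₁₀(2143000) = 63.3 dB SPL.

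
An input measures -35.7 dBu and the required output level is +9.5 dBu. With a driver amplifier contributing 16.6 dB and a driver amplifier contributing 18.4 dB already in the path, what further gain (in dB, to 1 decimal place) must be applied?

The required make-up gain is the shortfall in the dB sum.
G = +9.5 − (-35.7) − 16.6 − 18.4 = 10.2 dB.

10.2 dB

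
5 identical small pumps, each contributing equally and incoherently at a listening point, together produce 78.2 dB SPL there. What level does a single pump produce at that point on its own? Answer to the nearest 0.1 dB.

5 equal incoherent sources add 10·log₁₀(5) = 6.99 dB over one source.
L_one = 78.2 − 6.99 = 71.2 dB SPL.

71.2 dB SPL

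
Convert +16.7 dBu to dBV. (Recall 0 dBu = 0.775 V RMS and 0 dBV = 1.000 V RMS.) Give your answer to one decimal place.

+14.5 dBV

The offset between the scales is 20·log₁₀(0.775/1.000) = −2.214 dB.
So dBV = +16.7 − 2.214 = +14.5 dBV.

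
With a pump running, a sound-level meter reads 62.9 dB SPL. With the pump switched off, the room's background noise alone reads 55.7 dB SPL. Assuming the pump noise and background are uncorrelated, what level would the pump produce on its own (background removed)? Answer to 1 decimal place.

62.0 dB SPL

Subtract intensities: L_src = 10·log₁₀(10^(L_total/10) − 10^(L_bg/10)).
L_src = 10·log₁₀(10^(62.9/10) − 10^(55.7/10)) = 10·log₁₀(1578000) = 62.0 dB SPL.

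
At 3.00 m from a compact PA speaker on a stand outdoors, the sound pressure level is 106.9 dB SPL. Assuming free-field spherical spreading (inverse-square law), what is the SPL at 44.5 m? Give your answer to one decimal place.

83.5 dB SPL

Free-field point source: level drops by 20·log₁₀ of the distance ratio.
ΔL = −20·log₁₀(44.5/3.00) = -23.42 dB, so L₂ = 106.9 + (-23.42) = 83.5 dB SPL.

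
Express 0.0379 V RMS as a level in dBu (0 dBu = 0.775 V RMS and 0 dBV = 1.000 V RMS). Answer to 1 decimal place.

dBu = 20·log₁₀(V / 0.775 V).
20·log₁₀(0.0379/0.775) = -26.2 dBu.

-26.2 dBu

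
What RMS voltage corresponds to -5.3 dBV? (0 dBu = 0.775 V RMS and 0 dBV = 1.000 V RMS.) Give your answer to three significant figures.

V = 1.000 V × 10^(-5.3/20).
= 1.000 × 0.5433 = 0.543 V.

0.543 V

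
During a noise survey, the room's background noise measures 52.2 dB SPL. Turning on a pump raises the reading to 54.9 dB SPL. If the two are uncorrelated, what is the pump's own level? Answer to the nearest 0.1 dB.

51.6 dB SPL

Subtract intensities: L_src = 10·log₁₀(10^(L_total/10) − 10^(L_bg/10)).
L_src = 10·log₁₀(10^(54.9/10) − 10^(52.2/10)) = 10·log₁₀(143100) = 51.6 dB SPL.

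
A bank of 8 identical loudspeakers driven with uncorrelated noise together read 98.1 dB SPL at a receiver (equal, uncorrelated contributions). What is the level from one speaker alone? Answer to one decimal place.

8 equal incoherent sources add 10·log₁₀(8) = 9.03 dB over one source.
L_one = 98.1 − 9.03 = 89.1 dB SPL.

89.1 dB SPL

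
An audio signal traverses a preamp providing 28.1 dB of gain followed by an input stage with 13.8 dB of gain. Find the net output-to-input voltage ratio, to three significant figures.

Net gain = 28.1 + 13.8 = 41.9 dB.
Voltage ratio = 10^(41.9/20) = 124.

124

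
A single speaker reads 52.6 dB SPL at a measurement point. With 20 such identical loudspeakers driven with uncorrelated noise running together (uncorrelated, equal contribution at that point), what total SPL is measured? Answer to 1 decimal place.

65.6 dB SPL

20 equal incoherent sources raise the level by 10·log₁₀(20) = 13.01 dB.
L_total = 52.6 + 13.01 = 65.6 dB SPL.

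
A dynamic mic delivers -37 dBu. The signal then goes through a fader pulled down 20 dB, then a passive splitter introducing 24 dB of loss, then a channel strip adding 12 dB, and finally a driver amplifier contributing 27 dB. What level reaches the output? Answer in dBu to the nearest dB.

In dB, series stages simply add:
-37 − 20 − 24 + 12 + 27 = -42 dBu.

-42 dBu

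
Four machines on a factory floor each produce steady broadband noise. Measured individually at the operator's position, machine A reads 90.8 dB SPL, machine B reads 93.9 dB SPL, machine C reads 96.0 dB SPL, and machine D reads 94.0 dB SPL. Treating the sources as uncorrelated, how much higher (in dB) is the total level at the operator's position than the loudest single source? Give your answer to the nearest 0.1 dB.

4.1 dB

Incoherent sources sum as intensities:
L_total = 10·log₁₀(10^(90.8/10) + 10^(93.9/10) + 10^(96.0/10) + 10^(94.0/10)) = 100.06 dB SPL.
Excess over the loudest (96.0 dB): 100.06 − 96.0 = 4.1 dB.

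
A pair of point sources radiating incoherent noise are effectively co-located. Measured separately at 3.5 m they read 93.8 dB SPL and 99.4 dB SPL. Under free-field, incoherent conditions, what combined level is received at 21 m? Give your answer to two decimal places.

84.89 dB SPL

Combined at 3.5 m: 10·log₁₀(10^(93.8/10)+10^(99.4/10)) = 100.457 dB SPL.
Then apply −20·log₁₀(21/3.5) = -15.563 dB → 84.89 dB SPL.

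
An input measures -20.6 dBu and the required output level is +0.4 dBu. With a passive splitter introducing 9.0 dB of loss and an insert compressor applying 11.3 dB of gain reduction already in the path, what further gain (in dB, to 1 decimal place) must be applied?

The required make-up gain is the shortfall in the dB sum.
G = +0.4 − (-20.6) + 9.0 + 11.3 = 41.3 dB.

41.3 dB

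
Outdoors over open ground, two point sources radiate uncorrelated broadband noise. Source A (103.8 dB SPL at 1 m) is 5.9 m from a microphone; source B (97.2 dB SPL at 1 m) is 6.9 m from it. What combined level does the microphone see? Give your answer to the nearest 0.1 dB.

89.0 dB SPL

At the listener: L_A = 103.8 − 20·log₁₀(5.9) = 88.38 dB; L_B = 97.2 − 20·log₁₀(6.9) = 80.42 dB.
Combined: 10·log₁₀(10^(88.38/10)+10^(80.42/10)) = 89.0 dB SPL.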